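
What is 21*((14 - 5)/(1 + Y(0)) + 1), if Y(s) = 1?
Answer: 231/2 ≈ 115.50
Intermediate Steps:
21*((14 - 5)/(1 + Y(0)) + 1) = 21*((14 - 5)/(1 + 1) + 1) = 21*(9/2 + 1) = 21*(11/2) = 231/2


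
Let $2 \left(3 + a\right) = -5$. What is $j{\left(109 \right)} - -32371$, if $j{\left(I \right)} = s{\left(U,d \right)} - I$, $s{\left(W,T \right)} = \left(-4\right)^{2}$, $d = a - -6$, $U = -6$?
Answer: $32278$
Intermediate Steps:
$a = - \frac{11}{2}$ ($a = -3 + \frac{1}{2} \left(-5\right) = -3 - \frac{5}{2} = - \frac{11}{2} \approx -5.5$)
$d = \frac{1}{2}$ ($d = - \frac{11}{2} - -6 = - \frac{11}{2} + 6 = \frac{1}{2} \approx 0.5$)
$s{\left(W,T \right)} = 16$
$j{\left(I \right)} = 16 - I$
$j{\left(109 \right)} - -32371 = \left(16 - 109\right) - -32371 = \left(16 - 109\right) + 32371 = -93 + 32371 = 32278$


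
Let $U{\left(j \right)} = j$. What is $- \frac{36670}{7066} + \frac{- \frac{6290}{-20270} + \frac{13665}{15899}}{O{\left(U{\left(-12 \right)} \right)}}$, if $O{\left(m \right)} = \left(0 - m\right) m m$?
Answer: $- \frac{510459815557091}{98374137559776} \approx -5.189$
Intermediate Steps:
$O{\left(m \right)} = - m^{3}$ ($O{\left(m \right)} = - m m m = - m^{2} m = - m^{3}$)
$- \frac{36670}{7066} + \frac{- \frac{6290}{-20270} + \frac{13665}{15899}}{O{\left(U{\left(-12 \right)} \right)}} = - \frac{36670}{7066} + \frac{- \frac{6290}{-20270} + \frac{13665}{15899}}{\left(-1\right) \left(-12\right)^{3}} = \left(-36670\right) \frac{1}{7066} + \frac{\left(-6290\right) \left(- \frac{1}{20270}\right) + 13665 \cdot \frac{1}{15899}}{\left(-1\right) \left(-1728\right)} = - \frac{18335}{3533} + \frac{\frac{629}{2027} + \frac{13665}{15899}}{1728} = - \frac{18335}{3533} + \frac{37699426}{32227273} \cdot \frac{1}{1728} = - \frac{18335}{3533} + \frac{18849713}{27844363872} = - \frac{510459815557091}{98374137559776}$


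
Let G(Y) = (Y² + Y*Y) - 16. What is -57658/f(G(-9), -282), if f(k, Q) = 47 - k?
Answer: 57658/99 ≈ 582.40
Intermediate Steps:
G(Y) = -16 + 2*Y² (G(Y) = (Y² + Y²) - 16 = 2*Y² - 16 = -16 + 2*Y²)
-57658/f(G(-9), -282) = -57658/(47 - (-16 + 2*(-9)²)) = -57658/(47 - (-16 + 2*81)) = -57658/(47 - (-16 + 162)) = -57658/(47 - 1*146) = -57658/(47 - 146) = -57658/(-99) = -57658*(-1/99) = 57658/99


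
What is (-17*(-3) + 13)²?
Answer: 4096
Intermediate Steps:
(-17*(-3) + 13)² = (51 + 13)² = 64² = 4096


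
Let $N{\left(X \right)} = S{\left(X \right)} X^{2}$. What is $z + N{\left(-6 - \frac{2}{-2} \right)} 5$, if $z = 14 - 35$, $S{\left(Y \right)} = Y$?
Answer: $-646$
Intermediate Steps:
$N{\left(X \right)} = X^{3}$ ($N{\left(X \right)} = X X^{2} = X^{3}$)
$z = -21$
$z + N{\left(-6 - \frac{2}{-2} \right)} 5 = -21 + \left(-6 - \frac{2}{-2}\right)^{3} \cdot 5 = -21 + \left(-6 - 2 \left(- \frac{1}{2}\right)\right)^{3} \cdot 5 = -21 + \left(-6 - -1\right)^{3} \cdot 5 = -21 + \left(-6 + 1\right)^{3} \cdot 5 = -21 + \left(-5\right)^{3} \cdot 5 = -21 - 625 = -646$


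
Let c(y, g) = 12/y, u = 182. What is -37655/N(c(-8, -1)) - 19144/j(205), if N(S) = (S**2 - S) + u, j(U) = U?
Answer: -45101092/152315 ≈ -296.10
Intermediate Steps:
N(S) = 182 + S**2 - S (N(S) = (S**2 - S) + 182 = 182 + S**2 - S)
-37655/N(c(-8, -1)) - 19144/j(205) = -37655/(182 + (12/(-8))**2 - 12/(-8)) - 19144/205 = -37655/(182 + (12*(-1/8))**2 - 12*(-1)/8) - 19144*1/205 = -37655/(182 + (-3/2)**2 - 1*(-3/2)) - 19144/205 = -37655/(182 + 9/4 + 3/2) - 19144/205 = -37655/743/4 - 19144/205 = -37655*4/743 - 19144/205 = -150620/743 - 19144/205 = -45101092/152315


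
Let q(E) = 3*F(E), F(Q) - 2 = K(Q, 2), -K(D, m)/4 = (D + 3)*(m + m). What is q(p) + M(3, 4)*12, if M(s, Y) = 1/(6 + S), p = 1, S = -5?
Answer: -174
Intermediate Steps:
K(D, m) = -8*m*(3 + D) (K(D, m) = -4*(D + 3)*(m + m) = -4*(3 + D)*2*m = -8*m*(3 + D))
M(s, Y) = 1 (M(s, Y) = 1/(6 - 5) = 1/1 = 1)
F(Q) = -46 - 16*Q (F(Q) = 2 - 8*2*(3 + Q) = 2 + (-48 - 16*Q) = -46 - 16*Q)
q(E) = -138 - 48*E (q(E) = 3*(-46 - 16*E) = -138 - 48*E)
q(p) + M(3, 4)*12 = (-138 - 48*1) + 1*12 = (-138 - 48) + 12 = -186 + 12 = -174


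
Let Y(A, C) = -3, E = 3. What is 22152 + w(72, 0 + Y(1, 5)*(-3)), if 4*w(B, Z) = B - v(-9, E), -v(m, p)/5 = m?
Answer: 88635/4 ≈ 22159.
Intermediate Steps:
v(m, p) = -5*m
w(B, Z) = -45/4 + B/4 (w(B, Z) = (B - (-5)*(-9))/4 = (B - 1*45)/4 = (B - 45)/4 = (-45 + B)/4 = -45/4 + B/4)
22152 + w(72, 0 + Y(1, 5)*(-3)) = 22152 + (-45/4 + (¼)*72) = 22152 + (-45/4 + 18) = 22152 + 27/4 = 88635/4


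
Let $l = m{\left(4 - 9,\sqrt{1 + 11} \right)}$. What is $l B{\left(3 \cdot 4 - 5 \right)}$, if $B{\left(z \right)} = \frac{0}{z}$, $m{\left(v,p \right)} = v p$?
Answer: $0$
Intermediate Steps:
$m{\left(v,p \right)} = p v$
$B{\left(z \right)} = 0$
$l = - 10 \sqrt{3}$ ($l = \sqrt{1 + 11} \left(4 - 9\right) = \sqrt{12} \left(4 - 9\right) = 2 \sqrt{3} \left(-5\right) = - 10 \sqrt{3} \approx -17.32$)
$l B{\left(3 \cdot 4 - 5 \right)} = - 10 \sqrt{3} \cdot 0 = 0$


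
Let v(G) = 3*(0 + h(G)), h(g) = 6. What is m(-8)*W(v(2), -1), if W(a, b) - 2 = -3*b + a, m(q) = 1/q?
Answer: -23/8 ≈ -2.8750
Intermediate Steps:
v(G) = 18 (v(G) = 3*(0 + 6) = 3*6 = 18)
W(a, b) = 2 + a - 3*b (W(a, b) = 2 + (-3*b + a) = 2 + (a - 3*b) = 2 + a - 3*b)
m(-8)*W(v(2), -1) = (2 + 18 - 3*(-1))/(-8) = -(2 + 18 + 3)/8 = -⅛*23 = -23/8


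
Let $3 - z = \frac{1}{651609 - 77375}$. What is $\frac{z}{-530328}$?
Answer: $- \frac{1722701}{304532368752} \approx -5.6569 \cdot 10^{-6}$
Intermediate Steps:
$z = \frac{1722701}{574234}$ ($z = 3 - \frac{1}{651609 - 77375} = 3 - \frac{1}{574234} = \frac{1722701}{574234} \approx 3.0$)
$\frac{z}{-530328} = \frac{1722701}{574234 \left(-530328\right)} = \frac{1722701}{574234} \left(- \frac{1}{530328}\right) = - \frac{1722701}{304532368752}$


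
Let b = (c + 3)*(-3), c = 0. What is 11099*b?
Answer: -99891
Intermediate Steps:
b = -9 (b = (0 + 3)*(-3) = 3*(-3) = -9)
11099*b = 11099*(-9) = -99891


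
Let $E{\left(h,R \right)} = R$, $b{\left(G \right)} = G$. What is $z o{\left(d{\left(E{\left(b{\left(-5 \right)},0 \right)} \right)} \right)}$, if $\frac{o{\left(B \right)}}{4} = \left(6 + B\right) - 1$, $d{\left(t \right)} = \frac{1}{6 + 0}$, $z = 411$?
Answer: $8494$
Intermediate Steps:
$d{\left(t \right)} = \frac{1}{6}$
$o{\left(B \right)} = 20 + 4 B$ ($o{\left(B \right)} = 4 \left(\left(6 + B\right) - 1\right) = 4 \left(5 + B\right) = 20 + 4 B$)
$z o{\left(d{\left(E{\left(b{\left(-5 \right)},0 \right)} \right)} \right)} = 411 \left(20 + 4 \cdot \frac{1}{6}\right) = 411 \left(20 + \frac{2}{3}\right) = 411 \cdot \frac{62}{3} = 8494$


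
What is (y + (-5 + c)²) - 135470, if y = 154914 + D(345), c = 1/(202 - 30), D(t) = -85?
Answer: 573454537/29584 ≈ 19384.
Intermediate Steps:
c = 1/172 ≈ 0.0058140
y = 154829 (y = 154914 - 85 = 154829)
(y + (-5 + c)²) - 135470 = (154829 + (-5 + 1/172)²) - 135470 = (154829 + (-859/172)²) - 135470 = (154829 + 737881/29584) - 135470 = 4581199017/29584 - 135470 = 573454537/29584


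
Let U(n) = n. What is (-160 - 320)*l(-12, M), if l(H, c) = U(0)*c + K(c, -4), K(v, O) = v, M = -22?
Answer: 10560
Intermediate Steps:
l(H, c) = c (l(H, c) = 0*c + c = 0 + c = c)
(-160 - 320)*l(-12, M) = (-160 - 320)*(-22) = -480*(-22) = 10560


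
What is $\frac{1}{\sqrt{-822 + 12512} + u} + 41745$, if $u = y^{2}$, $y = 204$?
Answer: $\frac{36148660436643}{865939883} - \frac{\sqrt{11690}}{1731879766} \approx 41745.0$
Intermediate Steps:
$u = 41616$ ($u = 204^{2} = 41616$)
$\frac{1}{\sqrt{-822 + 12512} + u} + 41745 = \frac{1}{\sqrt{-822 + 12512} + 41616} + 41745 = \frac{1}{\sqrt{11690} + 41616} + 41745 = \frac{1}{41616 + \sqrt{11690}} + 41745 = 41745 + \frac{1}{41616 + \sqrt{11690}}$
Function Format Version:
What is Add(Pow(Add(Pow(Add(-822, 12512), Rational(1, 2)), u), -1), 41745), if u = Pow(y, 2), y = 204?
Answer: Add(Rational(36148660436643, 865939883), Mul(Rational(-1, 1731879766), Pow(11690, Rational(1, 2)))) ≈ 41745.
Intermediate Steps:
u = 41616 (u = Pow(204, 2) = 41616)
Add(Pow(Add(Pow(Add(-822, 12512), Rational(1, 2)), u), -1), 41745) = Add(Pow(Add(Pow(Add(-822, 12512), Rational(1, 2)), 41616), -1), 41745) = Add(Pow(Add(Pow(11690, Rational(1, 2)), 41616), -1), 41745) = Add(Pow(Add(41616, Pow(11690, Rational(1, 2))), -1), 41745) = Add(41745, Pow(Add(41616, Pow(11690, Rational(1, 2))), -1))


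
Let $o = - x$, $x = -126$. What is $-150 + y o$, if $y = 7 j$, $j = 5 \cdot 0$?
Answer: $-150$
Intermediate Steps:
$j = 0$
$y = 0$ ($y = 7 \cdot 0 = 0$)
$o = 126$ ($o = \left(-1\right) \left(-126\right) = 126$)
$-150 + y o = -150 + 0 \cdot 126 = -150 + 0 = -150$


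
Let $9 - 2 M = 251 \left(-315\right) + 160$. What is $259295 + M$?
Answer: $298752$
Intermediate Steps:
$M = 39457$ ($M = \frac{9}{2} - \frac{251 \left(-315\right) + 160}{2} = \frac{9}{2} - \frac{-79065 + 160}{2} = \frac{9}{2} - - \frac{78905}{2} = \frac{9}{2} + \frac{78905}{2} = 39457$)
$259295 + M = 259295 + 39457 = 298752$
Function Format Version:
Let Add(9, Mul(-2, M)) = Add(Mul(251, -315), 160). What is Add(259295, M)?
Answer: 298752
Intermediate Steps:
M = 39457 (M = Add(Rational(9, 2), Mul(Rational(-1, 2), Add(Mul(251, -315), 160))) = Add(Rational(9, 2), Mul(Rational(-1, 2), Add(-79065, 160))) = Add(Rational(9, 2), Mul(Rational(-1, 2), -78905)) = Add(Rational(9, 2), Rational(78905, 2)) = 39457)
Add(259295, M) = Add(259295, 39457) = 298752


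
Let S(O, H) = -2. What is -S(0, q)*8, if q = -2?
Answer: 16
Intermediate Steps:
-S(0, q)*8 = -1*(-2)*8 = 2*8 = 16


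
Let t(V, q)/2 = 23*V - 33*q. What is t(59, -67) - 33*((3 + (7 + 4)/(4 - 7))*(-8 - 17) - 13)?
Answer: 7015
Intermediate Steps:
t(V, q) = -66*q + 46*V (t(V, q) = 2*(23*V - 33*q) = 2*(-33*q + 23*V) = -66*q + 46*V)
t(59, -67) - 33*((3 + (7 + 4)/(4 - 7))*(-8 - 17) - 13) = (-66*(-67) + 46*59) - 33*((3 + (7 + 4)/(4 - 7))*(-8 - 17) - 13) = (4422 + 2714) - 33*((3 + 11/(-3))*(-25) - 13) = 7136 - 33*((3 + 11*(-⅓))*(-25) - 13) = 7136 - 33*((3 - 11/3)*(-25) - 13) = 7136 - 33*(-⅔*(-25) - 13) = 7136 - 33*(50/3 - 13) = 7136 - 33*11/3 = 7136 - 1*121 = 7136 - 121 = 7015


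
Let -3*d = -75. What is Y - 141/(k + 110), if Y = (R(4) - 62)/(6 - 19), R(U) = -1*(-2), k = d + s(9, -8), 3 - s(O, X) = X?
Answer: 6927/1898 ≈ 3.6496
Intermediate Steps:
s(O, X) = 3 - X
d = 25 (d = -⅓*(-75) = 25)
k = 36 (k = 25 + (3 - 1*(-8)) = 25 + (3 + 8) = 25 + 11 = 36)
R(U) = 2
Y = 60/13 (Y = (2 - 62)/(6 - 19) = -60/(-13) = -60*(-1/13) = 60/13 ≈ 4.6154)
Y - 141/(k + 110) = 60/13 - 141/(36 + 110) = 60/13 - 141/146 = 6927/1898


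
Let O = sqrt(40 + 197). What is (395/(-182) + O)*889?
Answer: -50165/26 + 889*sqrt(237) ≈ 11757.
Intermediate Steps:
O = sqrt(237) ≈ 15.395
(395/(-182) + O)*889 = (395/(-182) + sqrt(237))*889 = (395*(-1/182) + sqrt(237))*889 = (-395/182 + sqrt(237))*889 = -50165/26 + 889*sqrt(237)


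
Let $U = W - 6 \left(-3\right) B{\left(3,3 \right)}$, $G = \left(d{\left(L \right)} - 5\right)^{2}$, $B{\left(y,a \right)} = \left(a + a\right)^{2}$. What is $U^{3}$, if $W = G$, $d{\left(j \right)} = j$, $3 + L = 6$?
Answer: $277167808$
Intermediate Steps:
$L = 3$ ($L = -3 + 6 = 3$)
$B{\left(y,a \right)} = 4 a^{2}$ ($B{\left(y,a \right)} = \left(2 a\right)^{2} = 4 a^{2}$)
$G = 4$ ($G = \left(3 - 5\right)^{2} = \left(-2\right)^{2} = 4$)
$W = 4$
$U = 652$ ($U = 4 - 6 \left(-3\right) 4 \cdot 3^{2} = 4 - - 18 \cdot 4 \cdot 9 = 4 - \left(-18\right) 36 = 4 - -648 = 4 + 648 = 652$)
$U^{3} = 652^{3} = 277167808$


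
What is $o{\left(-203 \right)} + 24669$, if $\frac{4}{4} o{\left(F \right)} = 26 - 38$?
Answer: $24657$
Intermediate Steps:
$o{\left(F \right)} = -12$ ($o{\left(F \right)} = 26 - 38 = -12$)
$o{\left(-203 \right)} + 24669 = -12 + 24669 = 24657$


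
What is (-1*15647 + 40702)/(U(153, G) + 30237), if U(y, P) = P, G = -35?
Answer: 25055/30202 ≈ 0.82958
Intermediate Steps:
(-1*15647 + 40702)/(U(153, G) + 30237) = (-1*15647 + 40702)/(-35 + 30237) = (-15647 + 40702)/30202 = 25055*(1/30202) = 25055/30202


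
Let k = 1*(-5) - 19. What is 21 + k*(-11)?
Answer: 285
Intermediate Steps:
k = -24 (k = -5 - 19 = -24)
21 + k*(-11) = 21 - 24*(-11) = 21 + 264 = 285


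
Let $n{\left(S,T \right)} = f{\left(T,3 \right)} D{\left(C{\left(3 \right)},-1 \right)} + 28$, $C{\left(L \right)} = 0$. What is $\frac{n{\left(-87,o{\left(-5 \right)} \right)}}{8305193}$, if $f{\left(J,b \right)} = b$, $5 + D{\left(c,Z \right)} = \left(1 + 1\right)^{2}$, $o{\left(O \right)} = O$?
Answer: $\frac{25}{8305193} \approx 3.0102 \cdot 10^{-6}$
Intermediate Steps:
$D{\left(c,Z \right)} = -1$ ($D{\left(c,Z \right)} = -5 + \left(1 + 1\right)^{2} = -5 + 2^{2} = -5 + 4 = -1$)
$n{\left(S,T \right)} = 25$ ($n{\left(S,T \right)} = 3 \left(-1\right) + 28 = -3 + 28 = 25$)
$\frac{n{\left(-87,o{\left(-5 \right)} \right)}}{8305193} = \frac{25}{8305193}$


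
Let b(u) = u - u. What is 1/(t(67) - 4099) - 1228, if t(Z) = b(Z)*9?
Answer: -5033573/4099 ≈ -1228.0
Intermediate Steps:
b(u) = 0
t(Z) = 0 (t(Z) = 0*9 = 0)
1/(t(67) - 4099) - 1228 = 1/(0 - 4099) - 1228 = 1/(-4099) - 1228 = -1/4099 - 1228 = -5033573/4099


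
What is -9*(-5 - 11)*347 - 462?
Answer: 49506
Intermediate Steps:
-9*(-5 - 11)*347 - 462 = -9*(-16)*347 - 462 = 144*347 - 462 = 49968 - 462 = 49506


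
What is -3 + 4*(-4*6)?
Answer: -99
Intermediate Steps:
-3 + 4*(-4*6) = -3 + 4*(-24) = -3 - 96 = -99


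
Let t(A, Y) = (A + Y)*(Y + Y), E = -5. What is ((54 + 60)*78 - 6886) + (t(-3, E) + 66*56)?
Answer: 5782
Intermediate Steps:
t(A, Y) = 2*Y*(A + Y) (t(A, Y) = (A + Y)*(2*Y) = 2*Y*(A + Y))
((54 + 60)*78 - 6886) + (t(-3, E) + 66*56) = ((54 + 60)*78 - 6886) + (2*(-5)*(-3 - 5) + 66*56) = (114*78 - 6886) + (2*(-5)*(-8) + 3696) = (8892 - 6886) + (80 + 3696) = 2006 + 3776 = 5782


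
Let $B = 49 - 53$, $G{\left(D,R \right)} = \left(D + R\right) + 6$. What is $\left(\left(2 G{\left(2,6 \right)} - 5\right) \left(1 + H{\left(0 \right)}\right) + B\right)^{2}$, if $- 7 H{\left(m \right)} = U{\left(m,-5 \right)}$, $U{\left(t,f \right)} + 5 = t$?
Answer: $\frac{61504}{49} \approx 1255.2$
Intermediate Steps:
$U{\left(t,f \right)} = -5 + t$
$G{\left(D,R \right)} = 6 + D + R$
$H{\left(m \right)} = \frac{5}{7} - \frac{m}{7}$ ($H{\left(m \right)} = - \frac{-5 + m}{7} = \frac{5}{7} - \frac{m}{7}$)
$B = -4$ ($B = 49 - 53 = -4$)
$\left(\left(2 G{\left(2,6 \right)} - 5\right) \left(1 + H{\left(0 \right)}\right) + B\right)^{2} = \left(\left(2 \left(6 + 2 + 6\right) - 5\right) \left(1 + \left(\frac{5}{7} - 0\right)\right) - 4\right)^{2} = \left(\left(2 \cdot 14 - 5\right) \left(1 + \left(\frac{5}{7} + 0\right)\right) - 4\right)^{2} = \left(\left(28 - 5\right) \left(1 + \frac{5}{7}\right) - 4\right)^{2} = \left(23 \cdot \frac{12}{7} - 4\right)^{2} = \left(\frac{276}{7} - 4\right)^{2} = \left(\frac{248}{7}\right)^{2} = \frac{61504}{49}$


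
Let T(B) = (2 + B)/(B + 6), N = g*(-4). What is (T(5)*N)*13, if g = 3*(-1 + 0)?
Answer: 1092/11 ≈ 99.273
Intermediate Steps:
g = -3 (g = 3*(-1) = -3)
N = 12 (N = -3*(-4) = 12)
T(B) = (2 + B)/(6 + B)
(T(5)*N)*13 = (((2 + 5)/(6 + 5))*12)*13 = ((7/11)*12)*13 = (84/11)*13 = 1092/11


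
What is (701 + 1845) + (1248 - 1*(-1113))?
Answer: 4907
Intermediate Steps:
(701 + 1845) + (1248 - 1*(-1113)) = 2546 + (1248 + 1113) = 2546 + 2361 = 4907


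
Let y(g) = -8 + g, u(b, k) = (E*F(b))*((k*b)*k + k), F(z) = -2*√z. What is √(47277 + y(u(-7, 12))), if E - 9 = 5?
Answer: √(47269 + 27888*I*√7) ≈ 259.71 + 142.05*I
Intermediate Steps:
E = 14 (E = 9 + 5 = 14)
u(b, k) = -28*√b*(k + b*k²) (u(b, k) = (14*(-2*√b))*((k*b)*k + k) = (-28*√b)*((b*k)*k + k) = (-28*√b)*(b*k² + k) = (-28*√b)*(k + b*k²) = -28*√b*(k + b*k²))
√(47277 + y(u(-7, 12))) = √(47277 + (-8 - 28*12*√(-7)*(1 - 7*12))) = √(47277 + (-8 - 28*12*I*√7*(1 - 84))) = √(47277 + (-8 - 28*12*I*√7*(-83))) = √(47277 + (-8 + 27888*I*√7)) = √(47269 + 27888*I*√7)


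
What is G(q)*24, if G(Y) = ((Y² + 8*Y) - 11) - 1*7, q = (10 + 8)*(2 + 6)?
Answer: 524880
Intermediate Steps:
q = 144 (q = 18*8 = 144)
G(Y) = -18 + Y² + 8*Y (G(Y) = (-11 + Y² + 8*Y) - 7 = -18 + Y² + 8*Y)
G(q)*24 = (-18 + 144² + 8*144)*24 = (-18 + 20736 + 1152)*24 = 21870*24 = 524880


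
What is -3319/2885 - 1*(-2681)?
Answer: 7731366/2885 ≈ 2679.8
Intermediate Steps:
-3319/2885 - 1*(-2681) = -3319*1/2885 + 2681 = -3319/2885 + 2681 = 7731366/2885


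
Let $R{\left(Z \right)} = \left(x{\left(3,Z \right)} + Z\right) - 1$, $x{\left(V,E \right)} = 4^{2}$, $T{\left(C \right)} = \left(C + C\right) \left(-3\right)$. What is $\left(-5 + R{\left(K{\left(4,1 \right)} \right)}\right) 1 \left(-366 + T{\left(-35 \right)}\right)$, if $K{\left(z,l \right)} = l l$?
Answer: $-1716$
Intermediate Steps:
$T{\left(C \right)} = - 6 C$ ($T{\left(C \right)} = 2 C \left(-3\right) = - 6 C$)
$K{\left(z,l \right)} = l^{2}$
$x{\left(V,E \right)} = 16$
$R{\left(Z \right)} = 15 + Z$ ($R{\left(Z \right)} = \left(16 + Z\right) - 1 = 15 + Z$)
$\left(-5 + R{\left(K{\left(4,1 \right)} \right)}\right) 1 \left(-366 + T{\left(-35 \right)}\right) = \left(-5 + \left(15 + 1^{2}\right)\right) 1 \left(-366 - -210\right) = \left(-5 + \left(15 + 1\right)\right) 1 \left(-366 + 210\right) = \left(-5 + 16\right) 1 \left(-156\right) = 11 \cdot 1 \left(-156\right) = 11 \left(-156\right) = -1716$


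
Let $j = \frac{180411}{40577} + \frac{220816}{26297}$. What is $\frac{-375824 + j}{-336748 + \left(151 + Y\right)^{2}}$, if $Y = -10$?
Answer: $\frac{401010561032157}{338113999874923} \approx 1.186$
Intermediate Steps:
$j = \frac{13704318899}{1067053369}$ ($j = 180411 \cdot \frac{1}{40577} + 220816 \cdot \frac{1}{26297} = \frac{180411}{40577} + \frac{220816}{26297} = \frac{13704318899}{1067053369} \approx 12.843$)
$\frac{-375824 + j}{-336748 + \left(151 + Y\right)^{2}} = \frac{-375824 + \frac{13704318899}{1067053369}}{-336748 + \left(151 - 10\right)^{2}} = - \frac{401010561032157}{1067053369 \left(-336748 + 141^{2}\right)} = - \frac{401010561032157}{1067053369 \left(-336748 + 19881\right)} = - \frac{401010561032157}{1067053369 \left(-316867\right)} = \left(- \frac{401010561032157}{1067053369}\right) \left(- \frac{1}{316867}\right) = \frac{401010561032157}{338113999874923}$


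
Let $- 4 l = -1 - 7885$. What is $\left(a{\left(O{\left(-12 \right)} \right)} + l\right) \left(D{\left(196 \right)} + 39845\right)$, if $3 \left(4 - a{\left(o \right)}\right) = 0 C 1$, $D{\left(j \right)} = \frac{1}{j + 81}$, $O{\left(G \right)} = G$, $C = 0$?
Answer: $\frac{21803723883}{277} \approx 7.8714 \cdot 10^{7}$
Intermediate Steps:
$l = \frac{3943}{2}$ ($l = - \frac{-1 - 7885}{4} = \left(- \frac{1}{4}\right) \left(-7886\right) = \frac{3943}{2} \approx 1971.5$)
$D{\left(j \right)} = \frac{1}{81 + j}$
$a{\left(o \right)} = 4$ ($a{\left(o \right)} = 4 - \frac{0 \cdot 0 \cdot 1}{3} = 4 - \frac{0 \cdot 1}{3} = 4 - 0 = 4 + 0 = 4$)
$\left(a{\left(O{\left(-12 \right)} \right)} + l\right) \left(D{\left(196 \right)} + 39845\right) = \left(4 + \frac{3943}{2}\right) \left(\frac{1}{81 + 196} + 39845\right) = \frac{3951 \left(\frac{1}{277} + 39845\right)}{2} = \frac{3951}{2} \cdot \frac{11037066}{277} = \frac{21803723883}{277}$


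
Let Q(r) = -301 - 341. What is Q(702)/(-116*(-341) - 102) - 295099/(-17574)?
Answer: 5815776719/346682298 ≈ 16.776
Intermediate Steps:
Q(r) = -642
Q(702)/(-116*(-341) - 102) - 295099/(-17574) = -642/(-116*(-341) - 102) - 295099/(-17574) = -642/(39556 - 102) - 295099*(-1/17574) = -642/39454 + 295099/17574 = -642*1/39454 + 295099/17574 = -321/19727 + 295099/17574 = 5815776719/346682298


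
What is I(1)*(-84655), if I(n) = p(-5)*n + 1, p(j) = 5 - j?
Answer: -931205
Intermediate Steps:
I(n) = 1 + 10*n (I(n) = (5 - 1*(-5))*n + 1 = (5 + 5)*n + 1 = 10*n + 1 = 1 + 10*n)
I(1)*(-84655) = (1 + 10*1)*(-84655) = (1 + 10)*(-84655) = 11*(-84655) = -931205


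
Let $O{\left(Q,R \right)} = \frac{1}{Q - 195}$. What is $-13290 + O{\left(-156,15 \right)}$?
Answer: $- \frac{4664791}{351} \approx -13290.0$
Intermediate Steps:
$O{\left(Q,R \right)} = \frac{1}{-195 + Q}$
$-13290 + O{\left(-156,15 \right)} = -13290 + \frac{1}{-195 - 156} = -13290 + \frac{1}{-351} = -13290 - \frac{1}{351} = - \frac{4664791}{351}$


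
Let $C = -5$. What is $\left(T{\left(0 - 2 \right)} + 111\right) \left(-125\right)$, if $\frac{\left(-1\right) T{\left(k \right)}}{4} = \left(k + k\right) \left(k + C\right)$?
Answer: $125$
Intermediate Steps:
$T{\left(k \right)} = - 8 k \left(-5 + k\right)$ ($T{\left(k \right)} = - 4 \left(k + k\right) \left(k - 5\right) = - 4 \cdot 2 k \left(-5 + k\right) = - 8 k \left(-5 + k\right)$)
$\left(T{\left(0 - 2 \right)} + 111\right) \left(-125\right) = \left(8 \left(0 - 2\right) \left(5 - \left(0 - 2\right)\right) + 111\right) \left(-125\right) = \left(8 \left(-2\right) \left(5 - -2\right) + 111\right) \left(-125\right) = \left(8 \left(-2\right) \left(5 + 2\right) + 111\right) \left(-125\right) = \left(8 \left(-2\right) 7 + 111\right) \left(-125\right) = \left(-112 + 111\right) \left(-125\right) = \left(-1\right) \left(-125\right) = 125$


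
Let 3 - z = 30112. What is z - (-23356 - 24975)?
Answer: 18222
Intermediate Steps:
z = -30109 (z = 3 - 1*30112 = 3 - 30112 = -30109)
z - (-23356 - 24975) = -30109 - (-23356 - 24975) = -30109 - 1*(-48331) = -30109 + 48331 = 18222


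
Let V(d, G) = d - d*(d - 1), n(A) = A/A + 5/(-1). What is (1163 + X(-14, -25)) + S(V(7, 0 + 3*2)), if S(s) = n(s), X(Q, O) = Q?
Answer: 1145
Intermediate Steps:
n(A) = -4 (n(A) = 1 + 5*(-1) = 1 - 5 = -4)
V(d, G) = d - d*(-1 + d)
S(s) = -4
(1163 + X(-14, -25)) + S(V(7, 0 + 3*2)) = (1163 - 14) - 4 = 1149 - 4 = 1145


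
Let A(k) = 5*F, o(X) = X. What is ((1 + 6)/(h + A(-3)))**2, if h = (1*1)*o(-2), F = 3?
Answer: 49/169 ≈ 0.28994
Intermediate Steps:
h = -2 (h = (1*1)*(-2) = 1*(-2) = -2)
A(k) = 15 (A(k) = 5*3 = 15)
((1 + 6)/(h + A(-3)))**2 = ((1 + 6)/(-2 + 15))**2 = (7/13)**2 = 49/169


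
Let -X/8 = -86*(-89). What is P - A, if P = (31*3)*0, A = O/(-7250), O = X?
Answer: -30616/3625 ≈ -8.4458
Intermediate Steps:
X = -61232 (X = -(-688)*(-89) = -8*7654 = -61232)
O = -61232
A = 30616/3625 (A = -61232/(-7250) = -61232*(-1/7250) = 30616/3625 ≈ 8.4458)
P = 0 (P = 93*0 = 0)
P - A = 0 - 1*30616/3625 = 0 - 30616/3625 = -30616/3625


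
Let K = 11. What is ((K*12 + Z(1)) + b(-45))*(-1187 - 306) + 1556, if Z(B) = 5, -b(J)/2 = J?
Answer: -337355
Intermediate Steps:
b(J) = -2*J
((K*12 + Z(1)) + b(-45))*(-1187 - 306) + 1556 = ((11*12 + 5) - 2*(-45))*(-1187 - 306) + 1556 = ((132 + 5) + 90)*(-1493) + 1556 = (137 + 90)*(-1493) + 1556 = 227*(-1493) + 1556 = -338911 + 1556 = -337355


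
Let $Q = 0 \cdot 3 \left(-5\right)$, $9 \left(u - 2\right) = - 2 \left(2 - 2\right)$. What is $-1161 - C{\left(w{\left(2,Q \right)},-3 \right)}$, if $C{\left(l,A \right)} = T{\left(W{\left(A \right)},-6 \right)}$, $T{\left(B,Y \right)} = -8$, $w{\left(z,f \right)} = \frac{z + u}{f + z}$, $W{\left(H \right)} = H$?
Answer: $-1153$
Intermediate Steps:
$u = 2$ ($u = 2 + \frac{\left(-2\right) \left(2 - 2\right)}{9} = 2 + \frac{\left(-2\right) 0}{9} = 2 + \frac{1}{9} \cdot 0 = 2 + 0 = 2$)
$Q = 0$ ($Q = 0 \left(-5\right) = 0$)
$w{\left(z,f \right)} = \frac{2 + z}{f + z}$ ($w{\left(z,f \right)} = \frac{z + 2}{f + z} = \frac{2 + z}{f + z}$)
$C{\left(l,A \right)} = -8$
$-1161 - C{\left(w{\left(2,Q \right)},-3 \right)} = -1161 - -8 = -1161 + 8 = -1153$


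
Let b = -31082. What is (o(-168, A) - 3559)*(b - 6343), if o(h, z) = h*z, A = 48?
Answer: 434990775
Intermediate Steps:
(o(-168, A) - 3559)*(b - 6343) = (-168*48 - 3559)*(-31082 - 6343) = (-8064 - 3559)*(-37425) = -11623*(-37425) = 434990775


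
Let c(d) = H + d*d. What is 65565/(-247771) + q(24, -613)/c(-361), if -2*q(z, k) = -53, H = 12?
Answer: -17077434427/64585475486 ≈ -0.26442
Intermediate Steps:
c(d) = 12 + d**2 (c(d) = 12 + d*d = 12 + d**2)
q(z, k) = 53/2 (q(z, k) = -1/2*(-53) = 53/2)
65565/(-247771) + q(24, -613)/c(-361) = 65565/(-247771) + 53/(2*(12 + (-361)**2)) = 65565*(-1/247771) + 53/(2*(12 + 130321)) = -65565/247771 + (53/2)/130333 = -65565/247771 + (53/2)*(1/130333) = -65565/247771 + 53/260666 = -17077434427/64585475486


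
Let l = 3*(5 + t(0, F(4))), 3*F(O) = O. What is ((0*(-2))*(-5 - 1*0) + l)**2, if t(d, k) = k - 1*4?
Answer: 49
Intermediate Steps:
F(O) = O/3
t(d, k) = -4 + k (t(d, k) = k - 4 = -4 + k)
l = 7 (l = 3*(5 + (-4 + (1/3)*4)) = 3*(5 + (-4 + 4/3)) = 3*(5 - 8/3) = 3*(7/3) = 7)
((0*(-2))*(-5 - 1*0) + l)**2 = ((0*(-2))*(-5 - 1*0) + 7)**2 = (0*(-5 + 0) + 7)**2 = (0*(-5) + 7)**2 = (0 + 7)**2 = 7**2 = 49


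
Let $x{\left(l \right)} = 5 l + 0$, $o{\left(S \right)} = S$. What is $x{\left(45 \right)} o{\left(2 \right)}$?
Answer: $450$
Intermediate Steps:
$x{\left(l \right)} = 5 l$
$x{\left(45 \right)} o{\left(2 \right)} = 5 \cdot 45 \cdot 2 = 225 \cdot 2 = 450$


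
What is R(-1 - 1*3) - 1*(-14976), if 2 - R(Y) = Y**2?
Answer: 14962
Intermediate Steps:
R(Y) = 2 - Y**2
R(-1 - 1*3) - 1*(-14976) = (2 - (-1 - 1*3)**2) - 1*(-14976) = (2 - (-1 - 3)**2) + 14976 = (2 - 1*(-4)**2) + 14976 = (2 - 1*16) + 14976 = (2 - 16) + 14976 = -14 + 14976 = 14962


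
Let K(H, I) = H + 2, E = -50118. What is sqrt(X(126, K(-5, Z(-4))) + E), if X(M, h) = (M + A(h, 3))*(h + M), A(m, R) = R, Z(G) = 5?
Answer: 7*I*sqrt(699) ≈ 185.07*I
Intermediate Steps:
K(H, I) = 2 + H
X(M, h) = (3 + M)*(M + h) (X(M, h) = (M + 3)*(h + M) = (3 + M)*(M + h))
sqrt(X(126, K(-5, Z(-4))) + E) = sqrt((126**2 + 3*126 + 3*(2 - 5) + 126*(2 - 5)) - 50118) = sqrt((15876 + 378 + 3*(-3) + 126*(-3)) - 50118) = sqrt((15876 + 378 - 9 - 378) - 50118) = sqrt(15867 - 50118) = sqrt(-34251) = 7*I*sqrt(699)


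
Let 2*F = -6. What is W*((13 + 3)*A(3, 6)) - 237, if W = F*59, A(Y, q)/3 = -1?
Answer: 8259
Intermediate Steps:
F = -3 (F = (½)*(-6) = -3)
A(Y, q) = -3 (A(Y, q) = 3*(-1) = -3)
W = -177 (W = -3*59 = -177)
W*((13 + 3)*A(3, 6)) - 237 = -177*(13 + 3)*(-3) - 237 = -2832*(-3) - 237 = -177*(-48) - 237 = 8496 - 237 = 8259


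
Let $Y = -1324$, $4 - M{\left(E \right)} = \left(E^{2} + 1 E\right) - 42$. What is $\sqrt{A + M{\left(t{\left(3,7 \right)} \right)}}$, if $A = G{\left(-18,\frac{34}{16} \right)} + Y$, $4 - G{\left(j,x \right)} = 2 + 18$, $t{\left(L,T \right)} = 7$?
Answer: $15 i \sqrt{6} \approx 36.742 i$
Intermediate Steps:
$M{\left(E \right)} = 46 - E - E^{2}$ ($M{\left(E \right)} = 4 - \left(\left(E^{2} + 1 E\right) - 42\right) = 4 - \left(\left(E^{2} + E\right) - 42\right) = 4 - \left(\left(E + E^{2}\right) - 42\right) = 4 - \left(-42 + E + E^{2}\right) = 46 - E - E^{2}$)
$G{\left(j,x \right)} = -16$ ($G{\left(j,x \right)} = 4 - \left(2 + 18\right) = 4 - 20 = -16$)
$A = -1340$ ($A = -16 - 1324 = -1340$)
$\sqrt{A + M{\left(t{\left(3,7 \right)} \right)}} = \sqrt{-1340 - 10} = \sqrt{-1350} = 15 i \sqrt{6}$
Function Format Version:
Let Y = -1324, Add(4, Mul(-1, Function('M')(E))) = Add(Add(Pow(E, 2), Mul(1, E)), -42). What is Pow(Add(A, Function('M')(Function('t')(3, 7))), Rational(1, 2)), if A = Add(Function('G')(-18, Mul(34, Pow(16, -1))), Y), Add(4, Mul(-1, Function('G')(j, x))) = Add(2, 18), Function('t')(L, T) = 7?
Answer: Mul(15, I, Pow(6, Rational(1, 2))) ≈ Mul(36.742, I)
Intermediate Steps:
Function('M')(E) = Add(46, Mul(-1, E), Mul(-1, Pow(E, 2))) (Function('M')(E) = Add(4, Mul(-1, Add(Add(Pow(E, 2), Mul(1, E)), -42))) = Add(4, Mul(-1, Add(Add(Pow(E, 2), E), -42))) = Add(4, Mul(-1, Add(Add(E, Pow(E, 2)), -42))) = Add(4, Mul(-1, Add(-42, E, Pow(E, 2)))) = Add(4, Add(42, Mul(-1, E), Mul(-1, Pow(E, 2)))) = Add(46, Mul(-1, E), Mul(-1, Pow(E, 2))))
Function('G')(j, x) = -16 (Function('G')(j, x) = Add(4, Mul(-1, Add(2, 18))) = Add(4, Mul(-1, 20)) = Add(4, -20) = -16)
A = -1340 (A = Add(-16, -1324) = -1340)
Pow(Add(A, Function('M')(Function('t')(3, 7))), Rational(1, 2)) = Pow(Add(-1340, Add(46, Mul(-1, 7), Mul(-1, Pow(7, 2)))), Rational(1, 2)) = Pow(Add(-1340, Add(46, -7, Mul(-1, 49))), Rational(1, 2)) = Pow(Add(-1340, Add(46, -7, -49)), Rational(1, 2)) = Pow(Add(-1340, -10), Rational(1, 2)) = Pow(-1350, Rational(1, 2)) = Mul(15, I, Pow(6, Rational(1, 2)))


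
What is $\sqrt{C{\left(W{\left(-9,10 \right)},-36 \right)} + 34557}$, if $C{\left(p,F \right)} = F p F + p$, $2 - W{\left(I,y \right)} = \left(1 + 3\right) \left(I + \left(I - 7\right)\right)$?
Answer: $3 \sqrt{18539} \approx 408.47$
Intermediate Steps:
$W{\left(I,y \right)} = 30 - 8 I$ ($W{\left(I,y \right)} = 2 - \left(1 + 3\right) \left(I + \left(I - 7\right)\right) = 2 - 4 \left(I + \left(-7 + I\right)\right) = 2 - 4 \left(-7 + 2 I\right) = 2 - \left(-28 + 8 I\right) = 30 - 8 I$)
$C{\left(p,F \right)} = p + p F^{2}$ ($C{\left(p,F \right)} = p F^{2} + p = p + p F^{2}$)
$\sqrt{C{\left(W{\left(-9,10 \right)},-36 \right)} + 34557} = \sqrt{\left(30 - -72\right) \left(1 + \left(-36\right)^{2}\right) + 34557} = \sqrt{\left(30 + 72\right) \left(1 + 1296\right) + 34557} = \sqrt{102 \cdot 1297 + 34557} = \sqrt{132294 + 34557} = \sqrt{166851} = 3 \sqrt{18539}$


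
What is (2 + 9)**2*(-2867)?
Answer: -346907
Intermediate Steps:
(2 + 9)**2*(-2867) = 11**2*(-2867) = 121*(-2867) = -346907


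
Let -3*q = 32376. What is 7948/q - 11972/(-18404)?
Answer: -1067073/12413498 ≈ -0.085961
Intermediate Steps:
q = -10792 (q = -⅓*32376 = -10792)
7948/q - 11972/(-18404) = 7948/(-10792) - 11972/(-18404) = 7948*(-1/10792) - 11972*(-1/18404) = -1987/2698 + 2993/4601 = -1067073/12413498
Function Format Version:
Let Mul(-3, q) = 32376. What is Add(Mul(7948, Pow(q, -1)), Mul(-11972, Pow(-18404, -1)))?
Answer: Rational(-1067073, 12413498) ≈ -0.085961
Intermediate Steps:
q = -10792 (q = Mul(Rational(-1, 3), 32376) = -10792)
Add(Mul(7948, Pow(q, -1)), Mul(-11972, Pow(-18404, -1))) = Add(Mul(7948, Pow(-10792, -1)), Mul(-11972, Pow(-18404, -1))) = Add(Mul(7948, Rational(-1, 10792)), Mul(-11972, Rational(-1, 18404))) = Add(Rational(-1987, 2698), Rational(2993, 4601)) = Rational(-1067073, 12413498)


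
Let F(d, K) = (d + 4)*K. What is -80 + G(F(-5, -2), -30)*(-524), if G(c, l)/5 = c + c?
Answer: -10560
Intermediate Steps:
F(d, K) = K*(4 + d) (F(d, K) = (4 + d)*K = K*(4 + d))
G(c, l) = 10*c (G(c, l) = 5*(c + c) = 5*(2*c) = 10*c)
-80 + G(F(-5, -2), -30)*(-524) = -80 + (10*(-2*(4 - 5)))*(-524) = -80 + (10*(-2*(-1)))*(-524) = -80 + (10*2)*(-524) = -80 + 20*(-524) = -80 - 10480 = -10560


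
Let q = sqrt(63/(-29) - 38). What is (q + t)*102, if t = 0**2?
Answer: 102*I*sqrt(33785)/29 ≈ 646.49*I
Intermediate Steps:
t = 0
q = I*sqrt(33785)/29 (q = sqrt(63*(-1/29) - 38) = sqrt(-63/29 - 38) = sqrt(-1165/29) = I*sqrt(33785)/29 ≈ 6.3382*I)
(q + t)*102 = (I*sqrt(33785)/29 + 0)*102 = (I*sqrt(33785)/29)*102 = 102*I*sqrt(33785)/29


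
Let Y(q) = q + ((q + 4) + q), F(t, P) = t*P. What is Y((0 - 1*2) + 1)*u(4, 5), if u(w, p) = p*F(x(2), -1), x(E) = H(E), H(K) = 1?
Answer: -5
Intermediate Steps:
x(E) = 1
F(t, P) = P*t
Y(q) = 4 + 3*q (Y(q) = q + ((4 + q) + q) = q + (4 + 2*q) = 4 + 3*q)
u(w, p) = -p (u(w, p) = p*(-1*1) = p*(-1) = -p)
Y((0 - 1*2) + 1)*u(4, 5) = (4 + 3*((0 - 1*2) + 1))*(-1*5) = (4 + 3*((0 - 2) + 1))*(-5) = (4 + 3*(-2 + 1))*(-5) = (4 + 3*(-1))*(-5) = (4 - 3)*(-5) = 1*(-5) = -5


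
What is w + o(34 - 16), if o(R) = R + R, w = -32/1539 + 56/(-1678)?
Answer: 46414016/1291221 ≈ 35.946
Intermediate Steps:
w = -69940/1291221 (w = -32*1/1539 + 56*(-1/1678) = -32/1539 - 28/839 = -69940/1291221 ≈ -0.054166)
o(R) = 2*R
w + o(34 - 16) = -69940/1291221 + 2*(34 - 16) = -69940/1291221 + 2*18 = -69940/1291221 + 36 = 46414016/1291221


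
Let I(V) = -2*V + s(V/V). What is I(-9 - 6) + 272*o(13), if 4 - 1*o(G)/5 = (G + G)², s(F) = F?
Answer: -913889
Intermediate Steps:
o(G) = 20 - 20*G² (o(G) = 20 - 5*(G + G)² = 20 - 5*4*G² = 20 - 20*G²)
I(V) = 1 - 2*V (I(V) = -2*V + V/V = -2*V + 1 = 1 - 2*V)
I(-9 - 6) + 272*o(13) = (1 - 2*(-9 - 6)) + 272*(20 - 20*13²) = (1 - 2*(-15)) + 272*(20 - 20*169) = (1 + 30) + 272*(20 - 3380) = 31 + 272*(-3360) = 31 - 913920 = -913889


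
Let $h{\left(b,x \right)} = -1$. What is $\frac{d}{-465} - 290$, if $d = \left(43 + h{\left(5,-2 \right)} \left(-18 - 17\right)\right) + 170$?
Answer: $- \frac{4358}{15} \approx -290.53$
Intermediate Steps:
$d = 248$ ($d = \left(43 - \left(-18 - 17\right)\right) + 170 = \left(43 - -35\right) + 170 = \left(43 + 35\right) + 170 = 78 + 170 = 248$)
$\frac{d}{-465} - 290 = \frac{248}{-465} - 290 = 248 \left(- \frac{1}{465}\right) - 290 = - \frac{8}{15} - 290 = - \frac{4358}{15}$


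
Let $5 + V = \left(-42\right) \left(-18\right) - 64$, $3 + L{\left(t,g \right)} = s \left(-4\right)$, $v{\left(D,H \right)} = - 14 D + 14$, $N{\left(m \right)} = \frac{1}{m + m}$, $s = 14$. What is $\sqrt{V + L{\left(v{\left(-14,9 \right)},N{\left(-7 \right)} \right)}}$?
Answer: $2 \sqrt{157} \approx 25.06$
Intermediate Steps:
$N{\left(m \right)} = \frac{1}{2 m}$
$v{\left(D,H \right)} = 14 - 14 D$
$L{\left(t,g \right)} = -59$ ($L{\left(t,g \right)} = -3 + 14 \left(-4\right) = -3 - 56 = -59$)
$V = 687$ ($V = -5 - -692 = -5 + \left(756 - 64\right) = -5 + 692 = 687$)
$\sqrt{V + L{\left(v{\left(-14,9 \right)},N{\left(-7 \right)} \right)}} = \sqrt{687 - 59} = \sqrt{628} = 2 \sqrt{157}$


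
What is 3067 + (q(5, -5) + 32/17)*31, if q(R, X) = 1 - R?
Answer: 51023/17 ≈ 3001.4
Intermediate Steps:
3067 + (q(5, -5) + 32/17)*31 = 3067 + ((1 - 1*5) + 32/17)*31 = 3067 + ((1 - 5) + 32*(1/17))*31 = 3067 + (-4 + 32/17)*31 = 3067 - 36/17*31 = 3067 - 1116/17 = 51023/17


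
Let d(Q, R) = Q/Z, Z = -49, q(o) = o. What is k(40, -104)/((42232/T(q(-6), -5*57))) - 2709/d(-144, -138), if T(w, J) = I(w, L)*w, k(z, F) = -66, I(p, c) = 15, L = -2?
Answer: -77848091/84464 ≈ -921.67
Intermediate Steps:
T(w, J) = 15*w
d(Q, R) = -Q/49 (d(Q, R) = Q/(-49) = Q*(-1/49) = -Q/49)
k(40, -104)/((42232/T(q(-6), -5*57))) - 2709/d(-144, -138) = -66/(42232/((15*(-6)))) - 2709/((-1/49*(-144))) = -66/(42232/(-90)) - 2709/144/49 = -66/(42232*(-1/90)) - 2709*49/144 = -66/(-21116/45) - 14749/16 = -66*(-45/21116) - 14749/16 = 1485/10558 - 14749/16 = -77848091/84464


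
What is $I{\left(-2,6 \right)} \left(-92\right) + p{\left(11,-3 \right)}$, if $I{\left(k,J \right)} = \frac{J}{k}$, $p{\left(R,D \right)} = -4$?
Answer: $272$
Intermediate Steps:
$I{\left(-2,6 \right)} \left(-92\right) + p{\left(11,-3 \right)} = \frac{6}{-2} \left(-92\right) - 4 = 6 \left(- \frac{1}{2}\right) \left(-92\right) - 4 = \left(-3\right) \left(-92\right) - 4 = 276 - 4 = 272$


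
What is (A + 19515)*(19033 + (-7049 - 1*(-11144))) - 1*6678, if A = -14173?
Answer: 123543098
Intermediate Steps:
(A + 19515)*(19033 + (-7049 - 1*(-11144))) - 1*6678 = (-14173 + 19515)*(19033 + (-7049 - 1*(-11144))) - 1*6678 = 5342*(19033 + (-7049 + 11144)) - 6678 = 5342*(19033 + 4095) - 6678 = 5342*23128 - 6678 = 123549776 - 6678 = 123543098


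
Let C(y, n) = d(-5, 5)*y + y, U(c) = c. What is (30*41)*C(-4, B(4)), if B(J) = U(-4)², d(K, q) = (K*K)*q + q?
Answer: -644520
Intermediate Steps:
d(K, q) = q + q*K² (d(K, q) = K²*q + q = q*K² + q = q + q*K²)
B(J) = 16 (B(J) = (-4)² = 16)
C(y, n) = 131*y (C(y, n) = (5*(1 + (-5)²))*y + y = (5*(1 + 25))*y + y = (5*26)*y + y = 130*y + y = 131*y)
(30*41)*C(-4, B(4)) = (30*41)*(131*(-4)) = 1230*(-524) = -644520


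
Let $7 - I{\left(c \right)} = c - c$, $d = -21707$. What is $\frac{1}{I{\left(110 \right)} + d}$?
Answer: $- \frac{1}{21700} \approx -4.6083 \cdot 10^{-5}$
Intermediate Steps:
$I{\left(c \right)} = 7$ ($I{\left(c \right)} = 7 - \left(c - c\right) = 7 - 0 = 7 + 0 = 7$)
$\frac{1}{I{\left(110 \right)} + d} = \frac{1}{7 - 21707} = \frac{1}{-21700} = - \frac{1}{21700}$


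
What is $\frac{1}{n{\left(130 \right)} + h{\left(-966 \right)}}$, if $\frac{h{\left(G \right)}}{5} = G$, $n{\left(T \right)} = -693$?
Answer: $- \frac{1}{5523} \approx -0.00018106$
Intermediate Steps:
$h{\left(G \right)} = 5 G$
$\frac{1}{n{\left(130 \right)} + h{\left(-966 \right)}} = \frac{1}{-693 + 5 \left(-966\right)} = \frac{1}{-693 - 4830} = \frac{1}{-5523} = - \frac{1}{5523}$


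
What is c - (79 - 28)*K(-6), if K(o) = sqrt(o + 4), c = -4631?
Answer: -4631 - 51*I*sqrt(2) ≈ -4631.0 - 72.125*I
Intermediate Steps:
K(o) = sqrt(4 + o)
c - (79 - 28)*K(-6) = -4631 - (79 - 28)*sqrt(4 - 6) = -4631 - 51*sqrt(-2) = -4631 - 51*I*sqrt(2)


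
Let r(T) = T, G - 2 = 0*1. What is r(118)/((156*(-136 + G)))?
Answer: -59/10452 ≈ -0.0056449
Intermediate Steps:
G = 2 (G = 2 + 0*1 = 2 + 0 = 2)
r(118)/((156*(-136 + G))) = 118/((156*(-136 + 2))) = 118/((156*(-134))) = 118/(-20904) = 118*(-1/20904) = -59/10452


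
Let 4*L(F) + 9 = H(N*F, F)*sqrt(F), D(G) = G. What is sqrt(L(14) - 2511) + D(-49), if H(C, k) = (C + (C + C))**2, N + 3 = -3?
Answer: -49 + 3*sqrt(-1117 + 7056*sqrt(14))/2 ≈ 189.51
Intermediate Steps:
N = -6 (N = -3 - 3 = -6)
H(C, k) = 9*C**2 (H(C, k) = (C + 2*C)**2 = (3*C)**2 = 9*C**2)
L(F) = -9/4 + 81*F**(5/2) (L(F) = -9/4 + ((9*(-6*F)**2)*sqrt(F))/4 = -9/4 + ((9*(36*F**2))*sqrt(F))/4 = -9/4 + ((324*F**2)*sqrt(F))/4 = -9/4 + (324*F**(5/2))/4 = -9/4 + 81*F**(5/2))
sqrt(L(14) - 2511) + D(-49) = sqrt((-9/4 + 81*14**(5/2)) - 2511) - 49 = sqrt((-9/4 + 81*(196*sqrt(14))) - 2511) - 49 = sqrt((-9/4 + 15876*sqrt(14)) - 2511) - 49 = sqrt(-10053/4 + 15876*sqrt(14)) - 49 = -49 + sqrt(-10053/4 + 15876*sqrt(14))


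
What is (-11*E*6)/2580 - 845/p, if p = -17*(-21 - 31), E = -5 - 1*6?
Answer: -9861/14620 ≈ -0.67449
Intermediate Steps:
E = -11 (E = -5 - 6 = -11)
p = 884 (p = -17*(-52) = 884)
(-11*E*6)/2580 - 845/p = (-11*(-11)*6)/2580 - 845/884 = (121*6)*(1/2580) - 845*1/884 = 726*(1/2580) - 65/68 = 121/430 - 65/68 = -9861/14620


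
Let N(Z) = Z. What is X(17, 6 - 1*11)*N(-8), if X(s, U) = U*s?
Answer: 680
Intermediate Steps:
X(17, 6 - 1*11)*N(-8) = ((6 - 1*11)*17)*(-8) = ((6 - 11)*17)*(-8) = -5*17*(-8) = -85*(-8) = 680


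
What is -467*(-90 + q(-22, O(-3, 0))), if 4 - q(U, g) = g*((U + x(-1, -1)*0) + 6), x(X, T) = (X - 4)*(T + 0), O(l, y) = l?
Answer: 62578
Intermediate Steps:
x(X, T) = T*(-4 + X) (x(X, T) = (-4 + X)*T = T*(-4 + X))
q(U, g) = 4 - g*(6 + U) (q(U, g) = 4 - g*((U - (-4 - 1)*0) + 6) = 4 - g*((U - 1*(-5)*0) + 6) = 4 - g*((U + 5*0) + 6) = 4 - g*((U + 0) + 6) = 4 - g*(U + 6) = 4 - g*(6 + U))
-467*(-90 + q(-22, O(-3, 0))) = -467*(-90 + (4 - 6*(-3) - 1*(-22)*(-3))) = -467*(-90 + (4 + 18 - 66)) = -467*(-90 - 44) = -467*(-134) = 62578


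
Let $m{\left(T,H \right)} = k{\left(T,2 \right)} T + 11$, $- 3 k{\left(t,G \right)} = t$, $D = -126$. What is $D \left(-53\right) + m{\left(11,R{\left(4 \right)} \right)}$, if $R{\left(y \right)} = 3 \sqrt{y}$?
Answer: $\frac{19946}{3} \approx 6648.7$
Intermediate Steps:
$k{\left(t,G \right)} = - \frac{t}{3}$
$m{\left(T,H \right)} = 11 - \frac{T^{2}}{3}$ ($m{\left(T,H \right)} = - \frac{T}{3} T + 11 = - \frac{T^{2}}{3} + 11 = 11 - \frac{T^{2}}{3}$)
$D \left(-53\right) + m{\left(11,R{\left(4 \right)} \right)} = \left(-126\right) \left(-53\right) + \left(11 - \frac{11^{2}}{3}\right) = 6678 + \left(11 - \frac{121}{3}\right) = 6678 - \frac{88}{3} = \frac{19946}{3}$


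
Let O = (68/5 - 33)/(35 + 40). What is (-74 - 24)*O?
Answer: 9506/375 ≈ 25.349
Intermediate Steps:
O = -97/375 (O = (68*(⅕) - 33)/75 = (68/5 - 33)*(1/75) = -97/5*1/75 = -97/375 ≈ -0.25867)
(-74 - 24)*O = (-74 - 24)*(-97/375) = -98*(-97/375) = 9506/375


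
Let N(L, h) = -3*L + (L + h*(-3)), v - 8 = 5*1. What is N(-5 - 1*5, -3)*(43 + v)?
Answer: 1624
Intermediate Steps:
v = 13 (v = 8 + 5*1 = 8 + 5 = 13)
N(L, h) = -3*h - 2*L (N(L, h) = -3*L + (L - 3*h) = -3*h - 2*L)
N(-5 - 1*5, -3)*(43 + v) = (-3*(-3) - 2*(-5 - 1*5))*(43 + 13) = (9 - 2*(-5 - 5))*56 = (9 - 2*(-10))*56 = (9 + 20)*56 = 29*56 = 1624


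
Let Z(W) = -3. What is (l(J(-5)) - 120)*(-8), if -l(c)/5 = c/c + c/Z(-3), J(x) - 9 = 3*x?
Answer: 1080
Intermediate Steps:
J(x) = 9 + 3*x
l(c) = -5 + 5*c/3 (l(c) = -5*(c/c + c/(-3)) = -5*(1 + c*(-⅓)) = -5*(1 - c/3) = -5 + 5*c/3)
(l(J(-5)) - 120)*(-8) = ((-5 + 5*(9 + 3*(-5))/3) - 120)*(-8) = ((-5 + 5*(9 - 15)/3) - 120)*(-8) = ((-5 + (5/3)*(-6)) - 120)*(-8) = ((-5 - 10) - 120)*(-8) = (-15 - 120)*(-8) = -135*(-8) = 1080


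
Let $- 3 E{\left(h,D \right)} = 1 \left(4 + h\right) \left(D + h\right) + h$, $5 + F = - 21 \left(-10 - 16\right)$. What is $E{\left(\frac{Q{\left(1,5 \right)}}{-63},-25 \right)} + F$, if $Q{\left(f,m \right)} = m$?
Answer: $\frac{6832262}{11907} \approx 573.8$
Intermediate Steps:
$F = 541$ ($F = -5 - 21 \left(-10 - 16\right) = -5 - -546 = -5 + 546 = 541$)
$E{\left(h,D \right)} = - \frac{h}{3} - \frac{\left(4 + h\right) \left(D + h\right)}{3}$ ($E{\left(h,D \right)} = - \frac{1 \left(4 + h\right) \left(D + h\right) + h}{3} = - \frac{\left(4 + h\right) \left(D + h\right) + h}{3} = - \frac{h + \left(4 + h\right) \left(D + h\right)}{3} = - \frac{h}{3} - \frac{\left(4 + h\right) \left(D + h\right)}{3}$)
$E{\left(\frac{Q{\left(1,5 \right)}}{-63},-25 \right)} + F = \left(- \frac{5 \frac{5}{-63}}{3} - - \frac{100}{3} - \frac{\left(\frac{5}{-63}\right)^{2}}{3} - - \frac{25 \frac{5}{-63}}{3}\right) + 541 = \left(- \frac{5 \cdot 5 \left(- \frac{1}{63}\right)}{3} + \frac{100}{3} - \frac{\left(5 \left(- \frac{1}{63}\right)\right)^{2}}{3} - - \frac{25 \cdot 5 \left(- \frac{1}{63}\right)}{3}\right) + 541 = \left(\left(- \frac{5}{3}\right) \left(- \frac{5}{63}\right) + \frac{100}{3} - \frac{\left(- \frac{5}{63}\right)^{2}}{3} - \left(- \frac{25}{3}\right) \left(- \frac{5}{63}\right)\right) + 541 = \left(\frac{25}{189} + \frac{100}{3} - \frac{25}{11907} - \frac{125}{189}\right) + 541 = \frac{390575}{11907} + 541 = \frac{6832262}{11907}$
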